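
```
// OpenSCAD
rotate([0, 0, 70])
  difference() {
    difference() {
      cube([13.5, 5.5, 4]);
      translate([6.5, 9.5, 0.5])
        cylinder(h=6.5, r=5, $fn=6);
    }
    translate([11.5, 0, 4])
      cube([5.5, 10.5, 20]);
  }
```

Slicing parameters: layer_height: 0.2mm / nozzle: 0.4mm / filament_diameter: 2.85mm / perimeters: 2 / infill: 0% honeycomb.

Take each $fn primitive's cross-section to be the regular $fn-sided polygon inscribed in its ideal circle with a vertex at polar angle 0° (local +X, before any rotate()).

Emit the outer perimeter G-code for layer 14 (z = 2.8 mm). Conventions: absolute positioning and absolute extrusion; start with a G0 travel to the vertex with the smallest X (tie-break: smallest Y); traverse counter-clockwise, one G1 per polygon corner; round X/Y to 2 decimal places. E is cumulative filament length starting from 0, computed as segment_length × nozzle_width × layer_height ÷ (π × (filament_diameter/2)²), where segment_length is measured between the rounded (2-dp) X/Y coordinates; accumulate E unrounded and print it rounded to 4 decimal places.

G0 X-5.17 Y1.88 Z2.80
G1 X0.00 Y0.00 E0.0690
G1 X4.62 Y12.69 E0.2383
G1 X-0.55 Y14.57 E0.3073
G1 X-2.02 Y10.52 E0.3614
G1 X-1.78 Y10.23 E0.3661
G1 X-3.49 Y5.53 E0.4288
G1 X-3.87 Y5.46 E0.4336
G1 X-5.17 Y1.88 E0.4814

At z = 2.8 mm: the 13.5×5.5 cube contributes its full rectangle; the cylinder at (6.5, 9.5): section is a regular 6-gon, circumradius r=5; Subtracting the remaining from the first: starting from the 13.5×5.5 cube, the r=5 cylinder at (6.5, 9.5) partially overlaps it — only the 1.71 mm² overlap (of its 64.95 mm²) is removed, clipping the outline — 1 connected region; the cube at (11.5, 0) is absent (z outside [4, 24]); Taking the first minus the rest: none of the subtracted shapes is present at this height, so that combined region is unchanged — 1 connected region; (whole slice rotated 70° about Z — lengths, areas and connectivity unchanged). The outline is a single polygon with 8 vertices. Extrusion per mm of travel: 0.4 × 0.2 / (π × 1.425²) = 0.012540. Accumulating E over each segment gives final E = 0.4814.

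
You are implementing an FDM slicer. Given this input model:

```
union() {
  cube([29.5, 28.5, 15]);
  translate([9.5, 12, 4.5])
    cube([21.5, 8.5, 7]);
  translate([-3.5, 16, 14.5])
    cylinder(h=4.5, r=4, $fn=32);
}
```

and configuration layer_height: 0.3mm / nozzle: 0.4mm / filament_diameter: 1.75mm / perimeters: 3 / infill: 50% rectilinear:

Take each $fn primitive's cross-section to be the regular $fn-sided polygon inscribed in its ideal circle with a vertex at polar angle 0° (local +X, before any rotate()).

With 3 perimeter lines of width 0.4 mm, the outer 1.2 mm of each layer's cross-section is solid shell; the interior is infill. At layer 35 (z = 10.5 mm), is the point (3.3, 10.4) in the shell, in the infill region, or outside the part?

infill

At z = 10.5 mm: the 29.5×28.5 cube contributes its full rectangle; the 21.5×8.5 cube at (9.5, 12) contributes its full rectangle; the cylinder at (-3.5, 16) is not intersected at this z (z outside [14.5, 19]); Combining (union): the regions partially overlap (shared area 170.00 mm²), so overlapping operands fuse into one piece — 1 connected region. Overall, the cross-section is a single solid region. The nearest boundary edge runs (0.00, 0.00)→(0.00, 28.50); distance from the point to it = 3.30 mm. The point is inside the cross-section and 3.30 mm from the nearest boundary — more than the 1.2 mm shell width (3 × 0.4), so it's in the infill interior.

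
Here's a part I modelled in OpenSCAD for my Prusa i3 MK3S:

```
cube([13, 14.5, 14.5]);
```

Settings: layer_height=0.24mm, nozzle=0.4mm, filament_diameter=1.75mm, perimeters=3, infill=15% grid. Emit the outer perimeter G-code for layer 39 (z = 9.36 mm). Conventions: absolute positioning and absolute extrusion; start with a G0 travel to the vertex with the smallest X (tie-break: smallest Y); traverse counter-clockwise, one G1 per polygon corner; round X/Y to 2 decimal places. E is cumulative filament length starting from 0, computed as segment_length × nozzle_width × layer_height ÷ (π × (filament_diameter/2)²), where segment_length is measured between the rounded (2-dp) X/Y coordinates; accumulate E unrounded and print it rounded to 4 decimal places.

G0 X0.00 Y0.00 Z9.36
G1 X13.00 Y0.00 E0.5189
G1 X13.00 Y14.50 E1.0976
G1 X0.00 Y14.50 E1.6164
G1 X0.00 Y0.00 E2.1952

At z = 9.36 mm: the cube is present — its section is the full 13×14.5 rectangle. The outline is a single polygon with 4 vertices. Extrusion per mm of travel: 0.4 × 0.24 / (π × 0.875²) = 0.039912. Accumulating E over each segment gives final E = 2.1952.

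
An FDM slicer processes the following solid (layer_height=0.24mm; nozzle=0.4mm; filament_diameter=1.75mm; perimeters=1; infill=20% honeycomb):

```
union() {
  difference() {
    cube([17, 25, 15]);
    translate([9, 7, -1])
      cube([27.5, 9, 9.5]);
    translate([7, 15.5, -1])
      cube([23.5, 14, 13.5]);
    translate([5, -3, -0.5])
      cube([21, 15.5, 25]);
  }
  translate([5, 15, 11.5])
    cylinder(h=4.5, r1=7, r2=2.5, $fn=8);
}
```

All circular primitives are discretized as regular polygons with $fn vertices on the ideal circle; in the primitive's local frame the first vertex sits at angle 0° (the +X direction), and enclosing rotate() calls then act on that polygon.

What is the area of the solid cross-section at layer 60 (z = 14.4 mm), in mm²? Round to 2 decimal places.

277.93 mm²

At z = 14.4 mm: the 17×25 cube contributes its full rectangle (area 425.00 mm²); the cube at (9, 7) is absent (z outside [-1, 8.5]); the cube at (7, 15.5) is not intersected at this z (z outside [-1, 12.5]); the cube at (5, -3) (footprint 21×15.5) is included at this height (area 325.50 mm²); After the difference (first − rest): starting from the 17×25 cube (425.00 mm²), the 21×15.5 cube at (5, -3) partially overlaps it — only the 150.00 mm² overlap (of its 325.50 mm²) is removed, clipping the outline — area = 275.00 mm²; the cone at (5, 15) (r1=7→r2=2.5) has section circumradius 4.100 here — a regular 8-gon (area = (8/2)·4.100²·sin(360°/8) = 47.55 mm²); Taking the union: the regions partially overlap — summed areas 322.55 mm² minus the doubly-counted overlap 44.61 mm² gives 277.93 mm² — area = 277.93 mm². Overall, the cross-section is a single solid region. Net area = 277.93 mm².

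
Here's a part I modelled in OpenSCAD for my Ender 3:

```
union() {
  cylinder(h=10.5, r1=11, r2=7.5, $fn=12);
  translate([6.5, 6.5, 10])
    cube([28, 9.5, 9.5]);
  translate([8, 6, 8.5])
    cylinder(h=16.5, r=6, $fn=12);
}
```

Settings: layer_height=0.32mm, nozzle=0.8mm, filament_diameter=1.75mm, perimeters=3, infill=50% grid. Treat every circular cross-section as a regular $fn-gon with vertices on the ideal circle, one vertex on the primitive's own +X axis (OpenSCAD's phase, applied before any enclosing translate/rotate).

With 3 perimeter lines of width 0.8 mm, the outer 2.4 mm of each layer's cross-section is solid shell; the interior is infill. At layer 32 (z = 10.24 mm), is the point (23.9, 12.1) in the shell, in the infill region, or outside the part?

infill

At z = 10.24 mm: the cone: at t=0.975 of its height the radius interpolates to r₁+(r₂−r₁)t = 7.587, giving a regular 12-gon of that circumradius; the 28×9.5 cube at (6.5, 6.5) contributes its full rectangle; the cylinder at (8, 6): section is a regular 12-gon, circumradius r=6; Taking the union: the regions partially overlap (shared area 51.40 mm²), so overlapping operands fuse into one piece — 1 connected region. Overall, the cross-section is a single solid region. The nearest boundary edge runs (6.50, 16.00)→(34.50, 16.00); distance from the point to it = 3.90 mm. The point is inside the cross-section and 3.90 mm from the nearest boundary — more than the 2.4 mm shell width (3 × 0.8), so it's in the infill interior.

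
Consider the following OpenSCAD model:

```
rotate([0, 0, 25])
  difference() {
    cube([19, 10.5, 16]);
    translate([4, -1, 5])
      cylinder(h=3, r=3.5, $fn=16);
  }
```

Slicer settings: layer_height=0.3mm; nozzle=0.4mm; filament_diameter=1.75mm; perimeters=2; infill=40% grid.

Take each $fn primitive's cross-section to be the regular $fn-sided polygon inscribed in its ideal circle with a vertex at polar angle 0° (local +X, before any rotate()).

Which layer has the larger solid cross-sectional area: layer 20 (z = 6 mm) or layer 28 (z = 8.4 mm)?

Layer 20 (z = 6): the 19×10.5 cube contributes its full rectangle (area 199.50 mm²); the r=3.5 cylinder at (4, -1) gives a regular 16-gon of circumradius 3.5 (constant along its height) (area = (16/2)·3.500²·sin(360°/16) = 37.50 mm²); Taking the first minus the rest: starting from the 19×10.5 cube (199.50 mm²), the r=3.5 cylinder at (4, -1) partially overlaps it — only the 11.95 mm² overlap (of its 37.50 mm²) is removed, clipping the outline — area = 187.55 mm²; (rotated 25° about Z; rotation is an isometry so areas/perimeters/island counts are preserved). So its area = 187.55 mm². Layer 28 (z = 8.4): the cube (footprint 19×10.5) is included at this height (area 199.50 mm²); the cylinder at (4, -1) is absent (z outside [5, 8]); After the difference (first − rest): none of the subtracted shapes is present at this height, so the 19×10.5 cube is unchanged — area = 199.50 mm²; (rotated 25° about Z; rotation is an isometry so areas/perimeters/island counts are preserved). So its area = 199.50 mm². Layer 28 is larger (199.50 vs 187.55 mm²).

layer 28 (z = 8.4 mm)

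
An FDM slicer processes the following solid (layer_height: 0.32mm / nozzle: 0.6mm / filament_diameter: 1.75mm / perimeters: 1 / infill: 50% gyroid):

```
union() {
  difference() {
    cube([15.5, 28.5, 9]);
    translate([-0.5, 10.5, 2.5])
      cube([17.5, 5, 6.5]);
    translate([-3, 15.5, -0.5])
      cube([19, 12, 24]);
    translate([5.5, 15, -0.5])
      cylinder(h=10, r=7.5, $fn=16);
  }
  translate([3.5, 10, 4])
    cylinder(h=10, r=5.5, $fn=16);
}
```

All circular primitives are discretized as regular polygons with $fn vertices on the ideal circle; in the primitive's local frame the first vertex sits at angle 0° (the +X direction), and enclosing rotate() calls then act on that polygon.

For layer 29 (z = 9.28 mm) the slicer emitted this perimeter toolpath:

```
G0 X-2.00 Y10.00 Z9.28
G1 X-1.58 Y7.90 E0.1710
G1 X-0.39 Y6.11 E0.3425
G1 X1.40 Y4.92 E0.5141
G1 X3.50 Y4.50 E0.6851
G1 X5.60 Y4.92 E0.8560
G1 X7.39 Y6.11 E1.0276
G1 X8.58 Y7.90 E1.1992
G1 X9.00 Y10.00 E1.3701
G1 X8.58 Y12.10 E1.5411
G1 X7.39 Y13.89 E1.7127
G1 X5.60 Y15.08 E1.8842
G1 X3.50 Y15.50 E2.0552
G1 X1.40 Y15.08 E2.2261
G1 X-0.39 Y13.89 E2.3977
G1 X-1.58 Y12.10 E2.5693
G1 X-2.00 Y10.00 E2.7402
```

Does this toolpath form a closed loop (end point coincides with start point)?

yes

Start point (G0): (-2.00, 10.00). End point (last G1): the path returns to the start — closed.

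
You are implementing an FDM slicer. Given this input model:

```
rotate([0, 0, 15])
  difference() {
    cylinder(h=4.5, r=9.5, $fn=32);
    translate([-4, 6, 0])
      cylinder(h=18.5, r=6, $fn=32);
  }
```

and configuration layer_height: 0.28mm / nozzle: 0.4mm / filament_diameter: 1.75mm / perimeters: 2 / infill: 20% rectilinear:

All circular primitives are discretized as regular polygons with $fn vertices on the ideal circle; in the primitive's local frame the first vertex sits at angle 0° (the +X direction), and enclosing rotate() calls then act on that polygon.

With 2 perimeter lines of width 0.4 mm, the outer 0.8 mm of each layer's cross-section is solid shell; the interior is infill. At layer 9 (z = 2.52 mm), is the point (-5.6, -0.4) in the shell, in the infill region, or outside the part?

outside

At z = 2.52 mm: the r=9.5 cylinder contributes a regular 32-gon of circumradius 9.5; the r=6 cylinder at (-4, 6) contributes a regular 32-gon of circumradius 6; Subtracting the remaining from the first: starting from the r=9.5 cylinder, the r=6 cylinder at (-4, 6) partially overlaps it — only the 75.14 mm² overlap (of its 112.37 mm²) is removed, clipping the outline — 1 connected region; (whole slice rotated 15° about Z — lengths, areas and connectivity unchanged). Overall, the cross-section is a single solid region. Undo the 15° rotation: the query point maps to (-5.513, 1.063) in the un-rotated model frame. The nearest boundary edge runs (-6.30, 0.46)→(-5.17, 0.12); distance from the point to it = 0.81 mm. The point is not inside any of the regions above, so it lies outside the cross-section (0.81 mm from the nearest boundary).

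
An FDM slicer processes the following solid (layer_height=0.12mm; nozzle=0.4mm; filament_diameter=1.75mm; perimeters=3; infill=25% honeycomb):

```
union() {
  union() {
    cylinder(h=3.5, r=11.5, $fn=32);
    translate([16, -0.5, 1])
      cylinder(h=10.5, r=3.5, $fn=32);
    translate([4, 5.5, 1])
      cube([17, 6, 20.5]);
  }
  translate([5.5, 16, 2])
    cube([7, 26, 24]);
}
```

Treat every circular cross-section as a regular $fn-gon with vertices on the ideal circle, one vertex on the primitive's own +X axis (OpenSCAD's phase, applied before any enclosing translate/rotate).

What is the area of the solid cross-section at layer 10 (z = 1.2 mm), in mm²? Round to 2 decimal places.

At z = 1.2 mm: the cylinder: section is a regular 32-gon, circumradius r=11.5 (area = (32/2)·11.500²·sin(360°/32) = 412.81 mm²); the r=3.5 cylinder at (16, -0.5) gives a regular 32-gon of circumradius 3.5 (constant along its height) (area = (32/2)·3.500²·sin(360°/32) = 38.24 mm²); the cube at (4, 5.5) is present — its section is the full 17×6 rectangle (area 102.00 mm²); Combining (union): the regions partially overlap — summed areas 553.05 mm² minus the doubly-counted overlap 19.77 mm² gives 533.28 mm² — area = 533.28 mm²; the cube at (5.5, 16) is not intersected at this z (z outside [2, 26]); Combining (union): only that combined region is present, so the union is just that shape — area = 533.28 mm². Overall, the cross-section has 2 separate islands. Net area = 533.28 mm².

533.28 mm²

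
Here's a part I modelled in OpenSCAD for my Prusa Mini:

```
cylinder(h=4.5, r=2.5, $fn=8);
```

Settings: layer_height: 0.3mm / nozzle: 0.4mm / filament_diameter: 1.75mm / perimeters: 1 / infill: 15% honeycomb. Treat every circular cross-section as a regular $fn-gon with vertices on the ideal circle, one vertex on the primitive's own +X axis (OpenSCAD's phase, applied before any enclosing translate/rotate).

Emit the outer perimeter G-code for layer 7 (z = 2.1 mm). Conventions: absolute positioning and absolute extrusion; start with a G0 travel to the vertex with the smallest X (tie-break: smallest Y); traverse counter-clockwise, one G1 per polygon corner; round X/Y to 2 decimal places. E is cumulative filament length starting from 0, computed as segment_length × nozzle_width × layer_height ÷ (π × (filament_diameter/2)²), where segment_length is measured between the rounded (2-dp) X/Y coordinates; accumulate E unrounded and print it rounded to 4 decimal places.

At z = 2.1 mm: the cylinder: section is a regular 8-gon, circumradius r=2.5. The outline is a single polygon with 8 vertices. Extrusion per mm of travel: 0.4 × 0.3 / (π × 0.875²) = 0.049890. Accumulating E over each segment gives final E = 0.7642.

G0 X-2.50 Y0.00 Z2.10
G1 X-1.77 Y-1.77 E0.0955
G1 X0.00 Y-2.50 E0.1910
G1 X1.77 Y-1.77 E0.2866
G1 X2.50 Y0.00 E0.3821
G1 X1.77 Y1.77 E0.4776
G1 X0.00 Y2.50 E0.5731
G1 X-1.77 Y1.77 E0.6686
G1 X-2.50 Y0.00 E0.7642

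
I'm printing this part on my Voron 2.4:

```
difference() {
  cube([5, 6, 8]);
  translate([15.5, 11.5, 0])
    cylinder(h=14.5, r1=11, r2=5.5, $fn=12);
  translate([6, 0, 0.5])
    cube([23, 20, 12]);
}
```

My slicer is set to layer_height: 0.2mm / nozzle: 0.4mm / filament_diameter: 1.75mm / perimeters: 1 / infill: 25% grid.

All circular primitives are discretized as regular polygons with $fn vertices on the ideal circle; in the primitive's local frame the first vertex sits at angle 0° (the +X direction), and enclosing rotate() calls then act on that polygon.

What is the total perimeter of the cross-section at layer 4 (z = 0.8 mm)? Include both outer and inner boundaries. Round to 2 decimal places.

At z = 0.8 mm: the cube (footprint 5×6) is included at this height (perimeter 22.00 mm); the cone at (15.5, 11.5) (r1=11→r2=5.5) has section circumradius 10.697 here — a regular 12-gon (perimeter = 2·12·10.697·sin(180°/12) = 66.44 mm); the cube at (6, 0) is present — its section is the full 23×20 rectangle (perimeter 86.00 mm); After the difference (first − rest): starting from the 5×6 cube, the cone at (15.5, 11.5) misses the remaining region (no effect); the 23×20 cube at (6, 0) misses the remaining region (no effect) — boundary = 22.00 mm. Overall, the cross-section is a single solid region. Total boundary length (outer) = 22.00 mm.

22.00 mm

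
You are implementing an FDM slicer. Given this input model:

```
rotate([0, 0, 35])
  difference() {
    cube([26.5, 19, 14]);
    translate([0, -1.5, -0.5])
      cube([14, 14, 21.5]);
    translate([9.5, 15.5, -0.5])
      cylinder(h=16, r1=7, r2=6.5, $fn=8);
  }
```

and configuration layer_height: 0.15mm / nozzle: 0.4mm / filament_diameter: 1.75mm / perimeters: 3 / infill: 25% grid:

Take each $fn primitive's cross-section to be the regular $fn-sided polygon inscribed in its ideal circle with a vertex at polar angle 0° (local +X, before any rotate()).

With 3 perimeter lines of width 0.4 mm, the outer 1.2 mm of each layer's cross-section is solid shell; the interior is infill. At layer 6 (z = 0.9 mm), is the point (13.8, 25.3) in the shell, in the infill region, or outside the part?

shell

At z = 0.9 mm: the cube is present — its section is the full 26.5×19 rectangle; the 14×14 cube at (0, -1.5) contributes its full rectangle; the cone at (9.5, 15.5): at t=0.087 of its height the radius interpolates to r₁+(r₂−r₁)t = 6.956, giving a regular 8-gon of that circumradius; Taking the first minus the rest: starting from the 26.5×19 cube, the 14×14 cube at (0, -1.5) partially overlaps it — only the 175.00 mm² overlap (of its 196.00 mm²) is removed, clipping the outline; the cone at (9.5, 15.5) partially overlaps it — only the 83.23 mm² overlap (of its 136.87 mm²) is removed, clipping the outline — 2 connected regions; (whole slice rotated 35° about Z — lengths, areas and connectivity unchanged). Overall, the cross-section has 2 separate islands. Undo the 35° rotation: the query point maps to (25.816, 12.809) in the un-rotated model frame. The nearest boundary edge runs (26.50, 19.00)→(26.50, 0.00); distance from the point to it = 0.68 mm. (Shell/infill is judged within the island containing the point — the largest one.) The point is inside the cross-section, 0.68 mm from the nearest boundary — within the 1.2 mm shell band (3 × 0.4).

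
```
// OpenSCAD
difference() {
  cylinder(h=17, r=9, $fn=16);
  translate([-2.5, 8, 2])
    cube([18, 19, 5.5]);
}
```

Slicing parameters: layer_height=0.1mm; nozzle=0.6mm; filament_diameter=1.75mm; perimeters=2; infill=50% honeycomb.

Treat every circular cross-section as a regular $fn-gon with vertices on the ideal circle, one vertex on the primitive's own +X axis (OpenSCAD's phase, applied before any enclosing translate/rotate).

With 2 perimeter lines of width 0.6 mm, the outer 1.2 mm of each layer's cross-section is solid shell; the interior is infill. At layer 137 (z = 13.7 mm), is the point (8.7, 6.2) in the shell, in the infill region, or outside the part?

At z = 13.7 mm: the cylinder: section is a regular 16-gon, circumradius r=9; the cube at (-2.5, 8) is absent (z outside [2, 7.5]); Taking the first minus the rest: none of the subtracted shapes is present at this height, so the r=9 cylinder is unchanged — 1 connected region. Overall, the cross-section is a single solid region. The nearest boundary edge runs (8.31, 3.44)→(6.36, 6.36); distance from the point to it = 1.85 mm. The point is not inside any of the regions above, so it lies outside the cross-section (1.85 mm from the nearest boundary).

outside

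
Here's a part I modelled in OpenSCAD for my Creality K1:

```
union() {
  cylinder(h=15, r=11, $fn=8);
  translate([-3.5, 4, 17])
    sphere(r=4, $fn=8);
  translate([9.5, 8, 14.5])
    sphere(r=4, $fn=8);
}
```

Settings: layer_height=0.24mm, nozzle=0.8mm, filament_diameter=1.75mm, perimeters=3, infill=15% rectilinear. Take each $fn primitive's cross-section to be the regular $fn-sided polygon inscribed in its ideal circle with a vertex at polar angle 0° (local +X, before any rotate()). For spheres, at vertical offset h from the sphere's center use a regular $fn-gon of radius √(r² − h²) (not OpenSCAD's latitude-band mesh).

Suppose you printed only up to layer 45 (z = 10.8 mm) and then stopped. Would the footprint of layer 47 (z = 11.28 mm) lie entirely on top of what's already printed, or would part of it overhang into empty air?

part overhangs

Compare the two slices. At z = 10.8: the r=11 cylinder contributes a regular 8-gon of circumradius 11 (area = (8/2)·11.000²·sin(360°/8) = 342.24 mm²); the sphere at (-3.5, 4) is absent (|z−center|=6.200 > r=4); the sphere at (9.5, 8): section is a regular 8-gon, circumradius = √(r²−h²) = √(4²−3.7²) = 1.520 (area = (8/2)·1.520²·sin(360°/8) = 6.53 mm²); Combining (union): the 2 present regions are separate (no shared area or edge), so areas and boundary lengths simply add and each stays a separate island — area = 348.77 mm². At z = 11.28: the r=11 cylinder gives a regular 8-gon of circumradius 11 (constant along its height) (area = (8/2)·11.000²·sin(360°/8) = 342.24 mm²); the sphere at (-3.5, 4) does not reach this height (|z−center|=5.720 > r=4); the sphere at (9.5, 8): section is a regular 8-gon, circumradius = √(r²−h²) = √(4²−3.22²) = 2.373 (area = (8/2)·2.373²·sin(360°/8) = 15.93 mm²); Combining (union): the regions partially overlap — summed areas 358.17 mm² minus the doubly-counted overlap 0.97 mm² gives 357.20 mm² — area = 357.20 mm². Checking containment: at z = 11.28 the cross-section extends beyond the z = 10.8 cross-section by about 8.42 mm².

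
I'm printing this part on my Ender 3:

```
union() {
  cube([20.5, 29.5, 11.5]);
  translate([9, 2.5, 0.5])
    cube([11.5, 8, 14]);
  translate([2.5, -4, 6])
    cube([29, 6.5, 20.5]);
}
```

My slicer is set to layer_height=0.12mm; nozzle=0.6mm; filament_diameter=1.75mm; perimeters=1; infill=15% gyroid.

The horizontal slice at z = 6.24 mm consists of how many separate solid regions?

1

At z = 6.24 mm: the cube (footprint 20.5×29.5) is included at this height; the cube at (9, 2.5) (footprint 11.5×8) is included at this height; the 29×6.5 cube at (2.5, -4) contributes its full rectangle; Taking the union: the regions partially overlap (shared area 137.00 mm²), so overlapping operands fuse into one piece — 1 connected region. The result has 1 disconnected region.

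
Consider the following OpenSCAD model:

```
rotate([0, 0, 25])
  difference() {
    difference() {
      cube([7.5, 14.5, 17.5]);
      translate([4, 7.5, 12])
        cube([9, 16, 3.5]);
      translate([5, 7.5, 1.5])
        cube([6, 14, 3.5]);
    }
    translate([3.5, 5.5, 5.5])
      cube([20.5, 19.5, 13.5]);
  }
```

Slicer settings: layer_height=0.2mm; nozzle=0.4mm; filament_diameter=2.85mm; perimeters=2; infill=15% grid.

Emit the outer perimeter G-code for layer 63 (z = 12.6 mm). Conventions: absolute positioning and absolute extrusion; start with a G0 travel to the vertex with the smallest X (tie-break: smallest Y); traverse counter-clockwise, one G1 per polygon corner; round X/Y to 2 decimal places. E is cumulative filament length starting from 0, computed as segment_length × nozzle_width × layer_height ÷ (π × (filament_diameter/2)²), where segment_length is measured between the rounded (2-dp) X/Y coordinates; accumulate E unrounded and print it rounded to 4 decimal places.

G0 X-6.13 Y13.14 Z12.60
G1 X0.00 Y0.00 E0.1818
G1 X6.80 Y3.17 E0.2759
G1 X4.47 Y8.15 E0.3449
G1 X0.85 Y6.46 E0.3950
G1 X-2.96 Y14.62 E0.5079
G1 X-6.13 Y13.14 E0.5518

At z = 12.6 mm: the cube (footprint 7.5×14.5) is included at this height; the 9×16 cube at (4, 7.5) contributes its full rectangle; the cube at (5, 7.5) does not reach this height (z outside [1.5, 5]); Taking the first minus the rest: starting from the 7.5×14.5 cube, the 9×16 cube at (4, 7.5) partially overlaps it — only the 24.50 mm² overlap (of its 144.00 mm²) is removed, clipping the outline — 1 connected region; the 20.5×19.5 cube at (3.5, 5.5) contributes its full rectangle; After the difference (first − rest): starting from the result so far, the 20.5×19.5 cube at (3.5, 5.5) partially overlaps it — only the 11.50 mm² overlap (of its 399.75 mm²) is removed, clipping the outline — 1 connected region; (whole slice rotated 25° about Z — lengths, areas and connectivity unchanged). The outline is a single polygon with 6 vertices. Extrusion per mm of travel: 0.4 × 0.2 / (π × 1.425²) = 0.012540. Accumulating E over each segment gives final E = 0.5518.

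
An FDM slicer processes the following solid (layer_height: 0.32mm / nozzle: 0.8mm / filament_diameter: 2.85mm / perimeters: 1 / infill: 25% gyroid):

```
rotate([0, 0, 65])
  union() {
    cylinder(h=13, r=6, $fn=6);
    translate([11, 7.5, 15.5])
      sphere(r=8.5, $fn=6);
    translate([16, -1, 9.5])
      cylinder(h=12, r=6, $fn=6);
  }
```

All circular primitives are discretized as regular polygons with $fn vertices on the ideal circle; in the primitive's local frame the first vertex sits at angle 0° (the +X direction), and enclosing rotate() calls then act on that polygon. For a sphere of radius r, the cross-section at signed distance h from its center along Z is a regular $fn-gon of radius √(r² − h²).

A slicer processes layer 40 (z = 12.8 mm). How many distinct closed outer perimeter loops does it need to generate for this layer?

2

At z = 12.8 mm: the r=6 cylinder contributes a regular 6-gon of circumradius 6; the sphere at (11, 7.5): section is a regular 6-gon, circumradius = √(r²−h²) = √(8.5²−2.7²) = 8.060; the cylinder at (16, -1): section is a regular 6-gon, circumradius r=6; Combining (union): the regions partially overlap (shared area 15.26 mm²), so overlapping operands fuse into one piece — 2 connected regions; (rotated 65° about Z; rotation is an isometry so areas/perimeters/island counts are preserved). The result has 2 disconnected regions.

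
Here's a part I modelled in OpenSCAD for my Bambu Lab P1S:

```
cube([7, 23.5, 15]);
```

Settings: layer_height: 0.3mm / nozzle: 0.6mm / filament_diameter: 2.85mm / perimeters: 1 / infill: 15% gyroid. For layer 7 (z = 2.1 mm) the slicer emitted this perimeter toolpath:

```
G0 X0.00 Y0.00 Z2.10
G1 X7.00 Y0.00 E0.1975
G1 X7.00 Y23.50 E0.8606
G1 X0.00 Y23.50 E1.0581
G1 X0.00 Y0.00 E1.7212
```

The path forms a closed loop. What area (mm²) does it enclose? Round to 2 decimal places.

Apply the shoelace formula to the sequence of (X, Y) vertices; enclosed area = 164.50 mm².

164.50 mm²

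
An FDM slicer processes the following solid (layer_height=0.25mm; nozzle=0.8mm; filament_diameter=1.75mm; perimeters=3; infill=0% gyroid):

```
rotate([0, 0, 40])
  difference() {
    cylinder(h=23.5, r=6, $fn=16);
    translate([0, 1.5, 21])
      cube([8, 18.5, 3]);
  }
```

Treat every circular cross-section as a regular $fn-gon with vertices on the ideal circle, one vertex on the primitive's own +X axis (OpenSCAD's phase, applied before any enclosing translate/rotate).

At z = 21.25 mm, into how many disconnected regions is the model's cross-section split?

At z = 21.25 mm: the cylinder: section is a regular 16-gon, circumradius r=6; the 8×18.5 cube at (0, 1.5) contributes its full rectangle; After the difference (first − rest): starting from the r=6 cylinder, the 8×18.5 cube at (0, 1.5) partially overlaps it — only the 18.78 mm² overlap (of its 148.00 mm²) is removed, clipping the outline — 1 connected region; (whole slice rotated 40° about Z — lengths, areas and connectivity unchanged). The result has 1 disconnected region.

1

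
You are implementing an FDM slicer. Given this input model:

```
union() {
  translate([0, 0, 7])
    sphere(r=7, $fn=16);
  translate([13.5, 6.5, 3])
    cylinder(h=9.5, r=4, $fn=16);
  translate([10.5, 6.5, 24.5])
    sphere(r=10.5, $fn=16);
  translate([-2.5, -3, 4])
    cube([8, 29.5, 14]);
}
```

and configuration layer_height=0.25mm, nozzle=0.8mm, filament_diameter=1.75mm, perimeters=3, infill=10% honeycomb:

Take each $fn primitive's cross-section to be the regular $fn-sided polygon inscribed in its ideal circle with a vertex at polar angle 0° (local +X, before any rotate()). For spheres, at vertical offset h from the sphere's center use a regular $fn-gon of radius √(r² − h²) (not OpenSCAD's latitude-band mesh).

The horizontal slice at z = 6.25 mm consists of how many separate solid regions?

At z = 6.25 mm: the r=7 sphere slices to a regular 16-gon of circumradius 6.960 (√(r²−h²) with h=0.75 from center); the cylinder at (13.5, 6.5): section is a regular 16-gon, circumradius r=4; the sphere at (10.5, 6.5) is not intersected at this z (|z−center|=18.250 > r=10.5); the 8×29.5 cube at (-2.5, -3) contributes its full rectangle; Combining (union): the regions partially overlap (shared area 74.02 mm²), so overlapping operands fuse into one piece — 2 connected regions. The result has 2 disconnected regions.

2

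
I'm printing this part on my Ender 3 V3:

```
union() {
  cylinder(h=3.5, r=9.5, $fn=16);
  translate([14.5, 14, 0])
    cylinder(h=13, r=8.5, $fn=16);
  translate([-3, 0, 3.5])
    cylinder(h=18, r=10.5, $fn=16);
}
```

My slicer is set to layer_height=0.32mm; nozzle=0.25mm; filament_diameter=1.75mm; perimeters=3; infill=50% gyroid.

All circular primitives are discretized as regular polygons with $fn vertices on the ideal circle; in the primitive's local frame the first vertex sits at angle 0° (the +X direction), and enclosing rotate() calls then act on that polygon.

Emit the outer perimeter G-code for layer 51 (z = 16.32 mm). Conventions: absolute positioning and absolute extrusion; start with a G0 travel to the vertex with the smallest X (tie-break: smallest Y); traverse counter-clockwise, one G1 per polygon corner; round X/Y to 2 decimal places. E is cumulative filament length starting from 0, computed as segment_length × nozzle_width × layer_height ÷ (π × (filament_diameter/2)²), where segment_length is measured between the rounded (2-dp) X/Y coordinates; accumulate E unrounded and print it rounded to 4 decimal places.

G0 X-13.50 Y0.00 Z16.32
G1 X-12.70 Y-4.02 E0.1363
G1 X-10.42 Y-7.42 E0.2725
G1 X-7.02 Y-9.70 E0.4086
G1 X-3.00 Y-10.50 E0.5450
G1 X1.02 Y-9.70 E0.6813
G1 X4.42 Y-7.42 E0.8175
G1 X6.70 Y-4.02 E0.9536
G1 X7.50 Y0.00 E1.0899
G1 X6.70 Y4.02 E1.2263
G1 X4.42 Y7.42 E1.3624
G1 X1.02 Y9.70 E1.4986
G1 X-3.00 Y10.50 E1.6349
G1 X-7.02 Y9.70 E1.7712
G1 X-10.42 Y7.42 E1.9074
G1 X-12.70 Y4.02 E2.0436
G1 X-13.50 Y0.00 E2.1799

At z = 16.32 mm: the cylinder is not intersected at this z (z outside [0, 3.5]); the cylinder at (14.5, 14) is absent (z outside [0, 13]); the cylinder at (-3, 0): section is a regular 16-gon, circumradius r=10.5; Combining (union): only the r=10.5 cylinder at (-3, 0) is present, so the union is just that shape — 1 connected region. The outline is a single polygon with 16 vertices. Extrusion per mm of travel: 0.25 × 0.32 / (π × 0.875²) = 0.033260. Accumulating E over each segment gives final E = 2.1799.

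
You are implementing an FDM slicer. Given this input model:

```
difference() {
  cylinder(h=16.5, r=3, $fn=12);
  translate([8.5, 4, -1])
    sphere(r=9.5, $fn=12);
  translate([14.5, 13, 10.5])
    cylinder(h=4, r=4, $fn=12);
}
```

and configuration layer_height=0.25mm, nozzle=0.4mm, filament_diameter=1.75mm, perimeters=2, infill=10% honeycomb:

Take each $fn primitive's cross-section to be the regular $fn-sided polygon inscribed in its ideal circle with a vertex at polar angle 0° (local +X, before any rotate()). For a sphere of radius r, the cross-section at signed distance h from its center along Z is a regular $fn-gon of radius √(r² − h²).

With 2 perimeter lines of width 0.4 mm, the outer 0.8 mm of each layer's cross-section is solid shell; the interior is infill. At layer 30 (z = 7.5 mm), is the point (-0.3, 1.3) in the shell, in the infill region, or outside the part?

At z = 7.5 mm: the cylinder: section is a regular 12-gon, circumradius r=3; the r=9.5 sphere at (8.5, 4) slices to a regular 12-gon of circumradius 4.243 (√(r²−h²) with h=8.5 from center); the cylinder at (14.5, 13) does not reach this height (z outside [10.5, 14.5]); After the difference (first − rest): starting from the r=3 cylinder, the r=9.5 sphere at (8.5, 4) misses the remaining region (no effect) — 1 connected region. Overall, the cross-section is a single solid region. The nearest boundary edge runs (-1.50, 2.60)→(0.00, 3.00); distance from the point to it = 1.56 mm. The point is inside the cross-section and 1.56 mm from the nearest boundary — more than the 0.8 mm shell width (2 × 0.4), so it's in the infill interior.

infill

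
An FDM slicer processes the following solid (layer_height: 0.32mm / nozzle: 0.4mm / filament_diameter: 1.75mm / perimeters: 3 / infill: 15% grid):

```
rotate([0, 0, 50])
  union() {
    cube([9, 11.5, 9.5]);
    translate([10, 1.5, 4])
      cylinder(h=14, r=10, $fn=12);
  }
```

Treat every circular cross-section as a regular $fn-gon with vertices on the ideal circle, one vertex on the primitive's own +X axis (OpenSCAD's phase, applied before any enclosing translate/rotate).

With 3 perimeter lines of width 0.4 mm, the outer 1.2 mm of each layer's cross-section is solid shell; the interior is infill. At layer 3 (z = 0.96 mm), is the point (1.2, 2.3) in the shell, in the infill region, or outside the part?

At z = 0.96 mm: the 9×11.5 cube contributes its full rectangle; the cylinder at (10, 1.5) is not intersected at this z (z outside [4, 18]); Combining (union): only the 9×11.5 cube is present, so the union is just that shape — 1 connected region; (whole slice rotated 50° about Z — lengths, areas and connectivity unchanged). Overall, the cross-section is a single solid region. Undo the 50° rotation: the query point maps to (2.533, 0.559) in the un-rotated model frame. The nearest boundary edge runs (0.00, 0.00)→(9.00, 0.00); distance from the point to it = 0.56 mm. The point is inside the cross-section, 0.56 mm from the nearest boundary — within the 1.2 mm shell band (3 × 0.4).

shell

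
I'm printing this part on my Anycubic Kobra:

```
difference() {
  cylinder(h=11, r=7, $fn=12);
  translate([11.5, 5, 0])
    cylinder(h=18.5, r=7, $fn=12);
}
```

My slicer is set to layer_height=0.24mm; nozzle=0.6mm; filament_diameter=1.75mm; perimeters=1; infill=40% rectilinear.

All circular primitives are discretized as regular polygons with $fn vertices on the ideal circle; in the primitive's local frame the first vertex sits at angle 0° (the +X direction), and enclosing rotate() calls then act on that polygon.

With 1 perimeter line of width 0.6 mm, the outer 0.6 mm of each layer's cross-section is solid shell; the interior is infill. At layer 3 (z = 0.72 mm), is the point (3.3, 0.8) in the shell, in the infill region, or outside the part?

At z = 0.72 mm: the r=7 cylinder gives a regular 12-gon of circumradius 7 (constant along its height); the cylinder at (11.5, 5): section is a regular 12-gon, circumradius r=7; Subtracting the remaining from the first: starting from the r=7 cylinder, the r=7 cylinder at (11.5, 5) partially overlaps it — only the 4.16 mm² overlap (of its 147.00 mm²) is removed, clipping the outline — 1 connected region. Overall, the cross-section is a single solid region. The nearest boundary edge runs (4.50, 5.00)→(5.44, 1.50); distance from the point to it = 2.25 mm. The point is inside the cross-section and 2.25 mm from the nearest boundary — more than the 0.6 mm shell width (1 × 0.6), so it's in the infill interior.

infill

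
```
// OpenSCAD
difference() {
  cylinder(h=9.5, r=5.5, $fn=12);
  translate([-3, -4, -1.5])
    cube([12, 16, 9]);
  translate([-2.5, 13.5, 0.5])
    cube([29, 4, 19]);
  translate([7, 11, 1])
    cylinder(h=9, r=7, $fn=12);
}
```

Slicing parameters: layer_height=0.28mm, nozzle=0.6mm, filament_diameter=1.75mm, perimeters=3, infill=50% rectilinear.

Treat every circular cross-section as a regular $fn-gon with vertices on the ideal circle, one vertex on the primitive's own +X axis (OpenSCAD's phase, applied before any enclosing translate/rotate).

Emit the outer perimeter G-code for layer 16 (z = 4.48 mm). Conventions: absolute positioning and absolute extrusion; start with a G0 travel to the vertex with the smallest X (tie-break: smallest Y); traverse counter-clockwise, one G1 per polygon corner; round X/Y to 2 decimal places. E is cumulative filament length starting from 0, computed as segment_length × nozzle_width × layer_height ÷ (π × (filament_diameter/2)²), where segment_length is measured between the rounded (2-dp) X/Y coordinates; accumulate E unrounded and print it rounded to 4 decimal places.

G0 X-5.50 Y0.00 Z4.48
G1 X-4.76 Y-2.75 E0.1989
G1 X-2.75 Y-4.76 E0.3975
G1 X0.00 Y-5.50 E0.5964
G1 X2.75 Y-4.76 E0.7953
G1 X3.51 Y-4.00 E0.8703
G1 X-3.00 Y-4.00 E1.3250
G1 X-3.00 Y4.51 E1.9194
G1 X-4.76 Y2.75 E2.0933
G1 X-5.50 Y0.00 E2.2922

At z = 4.48 mm: the r=5.5 cylinder gives a regular 12-gon of circumradius 5.5 (constant along its height); the cube at (-3, -4) (footprint 12×16) is included at this height; the 29×4 cube at (-2.5, 13.5) contributes its full rectangle; the r=7 cylinder at (7, 11) contributes a regular 12-gon of circumradius 7; After the difference (first − rest): starting from the r=5.5 cylinder, the 12×16 cube at (-3, -4) partially overlaps it — only the 69.24 mm² overlap (of its 192.00 mm²) is removed, clipping the outline; the 29×4 cube at (-2.5, 13.5) misses the remaining region (no effect); the r=7 cylinder at (7, 11) misses the remaining region (no effect) — 1 connected region. The outline is a single polygon with 9 vertices. Extrusion per mm of travel: 0.6 × 0.28 / (π × 0.875²) = 0.069846. Accumulating E over each segment gives final E = 2.2922.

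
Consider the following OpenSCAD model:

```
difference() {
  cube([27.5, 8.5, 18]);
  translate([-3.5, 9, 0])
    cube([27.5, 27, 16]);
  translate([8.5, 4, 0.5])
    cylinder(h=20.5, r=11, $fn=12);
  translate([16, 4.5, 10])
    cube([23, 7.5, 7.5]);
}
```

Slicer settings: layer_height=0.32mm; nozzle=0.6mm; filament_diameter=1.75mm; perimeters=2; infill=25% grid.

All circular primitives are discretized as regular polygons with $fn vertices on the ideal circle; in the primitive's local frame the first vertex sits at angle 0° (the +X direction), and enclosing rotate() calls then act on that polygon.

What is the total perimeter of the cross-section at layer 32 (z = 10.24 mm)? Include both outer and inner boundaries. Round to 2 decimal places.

At z = 10.24 mm: the cube (footprint 27.5×8.5) is included at this height (perimeter 72.00 mm); the cube at (-3.5, 9) is present — its section is the full 27.5×27 rectangle (perimeter 109.00 mm); the r=11 cylinder at (8.5, 4) contributes a regular 12-gon of circumradius 11 (perimeter = 2·12·11.000·sin(180°/12) = 68.33 mm); the 23×7.5 cube at (16, 4.5) contributes its full rectangle (perimeter 61.00 mm); After the difference (first − rest): starting from the 27.5×8.5 cube, the 27.5×27 cube at (-3.5, 9) misses the remaining region (no effect); the r=11 cylinder at (8.5, 4) partially overlaps it — only the 160.89 mm² overlap (of its 363.00 mm²) is removed, clipping the outline; the 23×7.5 cube at (16, 4.5) partially overlaps it — only the 34.68 mm² overlap (of its 172.50 mm²) is removed, clipping the outline — boundary = 26.36 mm. Overall, the cross-section is a single solid region. Total boundary length (outer) = 26.36 mm.

26.36 mm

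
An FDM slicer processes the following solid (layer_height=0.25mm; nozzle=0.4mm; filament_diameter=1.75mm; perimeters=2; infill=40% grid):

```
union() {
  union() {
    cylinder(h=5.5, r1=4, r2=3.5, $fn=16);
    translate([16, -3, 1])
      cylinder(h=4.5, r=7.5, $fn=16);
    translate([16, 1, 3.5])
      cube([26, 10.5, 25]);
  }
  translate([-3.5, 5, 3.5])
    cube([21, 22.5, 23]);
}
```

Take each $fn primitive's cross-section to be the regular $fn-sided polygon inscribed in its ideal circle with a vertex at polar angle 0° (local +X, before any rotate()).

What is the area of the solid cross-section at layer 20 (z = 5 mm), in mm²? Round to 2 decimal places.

At z = 5 mm: the cone: at t=0.909 of its height the radius interpolates to r₁+(r₂−r₁)t = 3.545, giving a regular 16-gon of that circumradius (area = (16/2)·3.545²·sin(360°/16) = 38.48 mm²); the r=7.5 cylinder at (16, -3) contributes a regular 16-gon of circumradius 7.5 (area = (16/2)·7.500²·sin(360°/16) = 172.21 mm²); the 26×10.5 cube at (16, 1) contributes its full rectangle (area 273.00 mm²); Taking the union: the regions partially overlap — summed areas 483.69 mm² minus the doubly-counted overlap 14.94 mm² gives 468.75 mm² — area = 468.75 mm²; the cube at (-3.5, 5) is present — its section is the full 21×22.5 rectangle (area 472.50 mm²); Taking the union: the regions partially overlap — summed areas 941.25 mm² minus the doubly-counted overlap 9.75 mm² gives 931.50 mm² — area = 931.50 mm². Overall, the cross-section has 2 separate islands. Net area = 931.50 mm².

931.50 mm²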